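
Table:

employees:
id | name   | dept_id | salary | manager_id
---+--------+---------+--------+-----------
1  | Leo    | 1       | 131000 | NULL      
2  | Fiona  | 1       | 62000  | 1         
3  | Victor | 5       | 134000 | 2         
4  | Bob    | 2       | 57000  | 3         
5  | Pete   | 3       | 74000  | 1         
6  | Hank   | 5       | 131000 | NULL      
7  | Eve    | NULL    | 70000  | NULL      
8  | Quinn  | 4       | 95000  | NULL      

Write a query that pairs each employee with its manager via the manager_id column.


This is a self-join: employees is joined to a second copy of itself, matching each row's manager_id to another row's id. Use LEFT JOIN so rows with manager_id=NULL are kept.
  - employee 1 (Leo): manager_id=NULL -> NULL
  - employee 2 (Fiona): manager_id=1 -> Leo
  - employee 3 (Victor): manager_id=2 -> Fiona
  - employee 4 (Bob): manager_id=3 -> Victor
  - employee 5 (Pete): manager_id=1 -> Leo
  - employee 6 (Hank): manager_id=NULL -> NULL
  - employee 7 (Eve): manager_id=NULL -> NULL
  - employee 8 (Quinn): manager_id=NULL -> NULL

SQL:
SELECT a.name AS item, b.name AS manager
FROM employees a
LEFT JOIN employees b ON a.manager_id = b.id

Result:
item   | manager
-------+--------
Leo    | NULL   
Fiona  | Leo    
Victor | Fiona  
Bob    | Victor 
Pete   | Leo    
Hank   | NULL   
Eve    | NULL   
Quinn  | NULL   


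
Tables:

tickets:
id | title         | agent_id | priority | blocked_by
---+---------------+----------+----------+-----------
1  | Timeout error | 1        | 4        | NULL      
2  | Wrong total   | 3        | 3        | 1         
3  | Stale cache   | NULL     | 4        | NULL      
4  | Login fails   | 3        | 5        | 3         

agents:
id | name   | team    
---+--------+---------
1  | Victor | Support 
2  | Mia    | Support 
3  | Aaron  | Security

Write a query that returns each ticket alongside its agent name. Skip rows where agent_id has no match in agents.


INNER JOIN keeps only tickets rows whose agent_id matches an id in agents. Walk through each ticket:
  - ticket 1 (Timeout error): agent_id=1 -> matches Victor
  - ticket 2 (Wrong total): agent_id=3 -> matches Aaron
  - ticket 3 (Stale cache): agent_id=NULL, no match -> dropped
  - ticket 4 (Login fails): agent_id=3 -> matches Aaron
So 1 of 4 rows is dropped.

SQL:
SELECT a.title, b.name AS agent
FROM tickets a
INNER JOIN agents b ON a.agent_id = b.id

Result:
title         | agent 
--------------+-------
Timeout error | Victor
Wrong total   | Aaron 
Login fails   | Aaron 


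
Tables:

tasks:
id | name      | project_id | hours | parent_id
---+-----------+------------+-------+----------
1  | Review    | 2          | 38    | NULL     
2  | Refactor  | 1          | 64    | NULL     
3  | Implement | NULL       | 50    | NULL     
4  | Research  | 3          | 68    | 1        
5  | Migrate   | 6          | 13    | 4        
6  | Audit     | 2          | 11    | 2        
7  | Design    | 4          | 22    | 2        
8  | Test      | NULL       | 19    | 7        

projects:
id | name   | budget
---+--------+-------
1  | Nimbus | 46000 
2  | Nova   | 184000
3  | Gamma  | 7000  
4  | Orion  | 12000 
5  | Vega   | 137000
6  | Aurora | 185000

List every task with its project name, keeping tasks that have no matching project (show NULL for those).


LEFT JOIN keeps every row from tasks (the left table); where project_id has no match in projects, the project columns become NULL. Walk through each task:
  - task 1 (Review): project_id=2 -> matches Nova
  - task 2 (Refactor): project_id=1 -> matches Nimbus
  - task 3 (Implement): project_id=NULL, no match -> kept with NULL
  - task 4 (Research): project_id=3 -> matches Gamma
  - task 5 (Migrate): project_id=6 -> matches Aurora
  - task 6 (Audit): project_id=2 -> matches Nova
  - task 7 (Design): project_id=4 -> matches Orion
  - task 8 (Test): project_id=NULL, no match -> kept with NULL
All 8 rows appear; 2 have NULL project.

SQL:
SELECT a.name, b.name AS project
FROM tasks a
LEFT JOIN projects b ON a.project_id = b.id

Result:
name      | project
----------+--------
Review    | Nova   
Refactor  | Nimbus 
Implement | NULL   
Research  | Gamma  
Migrate   | Aurora 
Audit     | Nova   
Design    | Orion  
Test      | NULL   


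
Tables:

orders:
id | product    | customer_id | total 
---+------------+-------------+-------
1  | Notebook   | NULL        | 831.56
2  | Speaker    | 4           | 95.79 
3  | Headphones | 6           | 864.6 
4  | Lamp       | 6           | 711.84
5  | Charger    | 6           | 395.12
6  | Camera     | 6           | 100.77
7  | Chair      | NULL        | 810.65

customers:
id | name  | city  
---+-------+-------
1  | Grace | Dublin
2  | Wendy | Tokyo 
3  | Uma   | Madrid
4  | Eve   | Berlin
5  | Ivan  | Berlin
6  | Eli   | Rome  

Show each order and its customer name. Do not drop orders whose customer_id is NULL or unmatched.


LEFT JOIN keeps every row from orders (the left table); where customer_id has no match in customers, the customer columns become NULL. Walk through each order:
  - order 1 (Notebook): customer_id=NULL, no match -> kept with NULL
  - order 2 (Speaker): customer_id=4 -> matches Eve
  - order 3 (Headphones): customer_id=6 -> matches Eli
  - order 4 (Lamp): customer_id=6 -> matches Eli
  - order 5 (Charger): customer_id=6 -> matches Eli
  - order 6 (Camera): customer_id=6 -> matches Eli
  - order 7 (Chair): customer_id=NULL, no match -> kept with NULL
All 7 rows appear; 2 have NULL customer.

SQL:
SELECT a.product, b.name AS customer
FROM orders a
LEFT JOIN customers b ON a.customer_id = b.id

Result:
product    | customer
-----------+---------
Notebook   | NULL    
Speaker    | Eve     
Headphones | Eli     
Lamp       | Eli     
Charger    | Eli     
Camera     | Eli     
Chair      | NULL    


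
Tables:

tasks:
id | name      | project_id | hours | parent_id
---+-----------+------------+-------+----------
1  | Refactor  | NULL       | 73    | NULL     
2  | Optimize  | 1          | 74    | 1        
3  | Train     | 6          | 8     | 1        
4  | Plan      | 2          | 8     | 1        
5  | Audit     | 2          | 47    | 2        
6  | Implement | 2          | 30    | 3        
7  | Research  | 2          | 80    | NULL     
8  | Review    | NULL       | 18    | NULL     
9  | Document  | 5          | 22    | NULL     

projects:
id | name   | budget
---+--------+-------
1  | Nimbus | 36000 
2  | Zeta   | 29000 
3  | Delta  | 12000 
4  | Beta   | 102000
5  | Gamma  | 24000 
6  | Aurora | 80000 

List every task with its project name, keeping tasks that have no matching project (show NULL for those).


LEFT JOIN keeps every row from tasks (the left table); where project_id has no match in projects, the project columns become NULL. Walk through each task:
  - task 1 (Refactor): project_id=NULL, no match -> kept with NULL
  - task 2 (Optimize): project_id=1 -> matches Nimbus
  - task 3 (Train): project_id=6 -> matches Aurora
  - task 4 (Plan): project_id=2 -> matches Zeta
  - task 5 (Audit): project_id=2 -> matches Zeta
  - task 6 (Implement): project_id=2 -> matches Zeta
  - task 7 (Research): project_id=2 -> matches Zeta
  - task 8 (Review): project_id=NULL, no match -> kept with NULL
  - task 9 (Document): project_id=5 -> matches Gamma
All 9 rows appear; 2 have NULL project.

SQL:
SELECT a.name, b.name AS project
FROM tasks a
LEFT JOIN projects b ON a.project_id = b.id

Result:
name      | project
----------+--------
Refactor  | NULL   
Optimize  | Nimbus 
Train     | Aurora 
Plan      | Zeta   
Audit     | Zeta   
Implement | Zeta   
Research  | Zeta   
Review    | NULL   
Document  | Gamma  


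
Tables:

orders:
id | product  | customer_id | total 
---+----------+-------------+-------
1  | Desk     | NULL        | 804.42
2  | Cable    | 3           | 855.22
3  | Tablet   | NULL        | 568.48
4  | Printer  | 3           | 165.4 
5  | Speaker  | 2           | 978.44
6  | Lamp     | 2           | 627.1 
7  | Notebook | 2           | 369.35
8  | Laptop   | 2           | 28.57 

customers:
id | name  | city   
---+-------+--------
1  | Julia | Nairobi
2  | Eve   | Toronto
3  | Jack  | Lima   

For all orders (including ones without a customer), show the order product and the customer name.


LEFT JOIN keeps every row from orders (the left table); where customer_id has no match in customers, the customer columns become NULL. Walk through each order:
  - order 1 (Desk): customer_id=NULL, no match -> kept with NULL
  - order 2 (Cable): customer_id=3 -> matches Jack
  - order 3 (Tablet): customer_id=NULL, no match -> kept with NULL
  - order 4 (Printer): customer_id=3 -> matches Jack
  - order 5 (Speaker): customer_id=2 -> matches Eve
  - order 6 (Lamp): customer_id=2 -> matches Eve
  - order 7 (Notebook): customer_id=2 -> matches Eve
  - order 8 (Laptop): customer_id=2 -> matches Eve
All 8 rows appear; 2 have NULL customer.

SQL:
SELECT a.product, b.name AS customer
FROM orders a
LEFT JOIN customers b ON a.customer_id = b.id

Result:
product  | customer
---------+---------
Desk     | NULL    
Cable    | Jack    
Tablet   | NULL    
Printer  | Jack    
Speaker  | Eve     
Lamp     | Eve     
Notebook | Eve     
Laptop   | Eve     


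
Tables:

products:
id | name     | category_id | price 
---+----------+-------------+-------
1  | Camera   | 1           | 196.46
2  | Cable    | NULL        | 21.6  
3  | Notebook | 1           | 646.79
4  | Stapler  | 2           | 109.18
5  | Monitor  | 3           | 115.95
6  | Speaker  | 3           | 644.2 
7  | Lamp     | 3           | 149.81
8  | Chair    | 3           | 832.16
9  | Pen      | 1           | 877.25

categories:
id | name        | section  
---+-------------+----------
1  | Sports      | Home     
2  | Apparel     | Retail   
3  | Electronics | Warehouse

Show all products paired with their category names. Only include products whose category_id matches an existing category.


INNER JOIN keeps only products rows whose category_id matches an id in categories. Walk through each product:
  - product 1 (Camera): category_id=1 -> matches Sports
  - product 2 (Cable): category_id=NULL, no match -> dropped
  - product 3 (Notebook): category_id=1 -> matches Sports
  - product 4 (Stapler): category_id=2 -> matches Apparel
  - product 5 (Monitor): category_id=3 -> matches Electronics
  - product 6 (Speaker): category_id=3 -> matches Electronics
  - product 7 (Lamp): category_id=3 -> matches Electronics
  - product 8 (Chair): category_id=3 -> matches Electronics
  - product 9 (Pen): category_id=1 -> matches Sports
So 1 of 9 rows is dropped.

SQL:
SELECT a.name, b.name AS category
FROM products a
INNER JOIN categories b ON a.category_id = b.id

Result:
name     | category   
---------+------------
Camera   | Sports     
Notebook | Sports     
Stapler  | Apparel    
Monitor  | Electronics
Speaker  | Electronics
Lamp     | Electronics
Chair    | Electronics
Pen      | Sports     


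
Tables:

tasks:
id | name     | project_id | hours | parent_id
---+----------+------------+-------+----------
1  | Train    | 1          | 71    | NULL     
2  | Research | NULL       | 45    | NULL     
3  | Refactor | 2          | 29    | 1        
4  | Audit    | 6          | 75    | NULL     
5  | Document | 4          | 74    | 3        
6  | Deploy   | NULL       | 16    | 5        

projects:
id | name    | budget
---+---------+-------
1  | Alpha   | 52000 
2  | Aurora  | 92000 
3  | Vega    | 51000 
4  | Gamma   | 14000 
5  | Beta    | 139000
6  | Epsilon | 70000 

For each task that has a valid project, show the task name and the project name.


INNER JOIN keeps only tasks rows whose project_id matches an id in projects. Walk through each task:
  - task 1 (Train): project_id=1 -> matches Alpha
  - task 2 (Research): project_id=NULL, no match -> dropped
  - task 3 (Refactor): project_id=2 -> matches Aurora
  - task 4 (Audit): project_id=6 -> matches Epsilon
  - task 5 (Document): project_id=4 -> matches Gamma
  - task 6 (Deploy): project_id=NULL, no match -> dropped
So 2 of 6 rows are dropped.

SQL:
SELECT a.name, b.name AS project
FROM tasks a
INNER JOIN projects b ON a.project_id = b.id

Result:
name     | project
---------+--------
Train    | Alpha  
Refactor | Aurora 
Audit    | Epsilon
Document | Gamma  


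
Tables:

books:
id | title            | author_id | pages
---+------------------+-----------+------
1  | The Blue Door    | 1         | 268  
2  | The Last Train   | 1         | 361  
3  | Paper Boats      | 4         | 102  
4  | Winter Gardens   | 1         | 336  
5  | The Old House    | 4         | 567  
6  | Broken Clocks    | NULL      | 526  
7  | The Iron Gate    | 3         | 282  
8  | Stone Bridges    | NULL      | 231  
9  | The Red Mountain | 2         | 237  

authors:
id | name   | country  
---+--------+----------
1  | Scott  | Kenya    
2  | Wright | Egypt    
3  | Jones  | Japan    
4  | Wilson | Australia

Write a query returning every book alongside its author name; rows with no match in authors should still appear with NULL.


LEFT JOIN keeps every row from books (the left table); where author_id has no match in authors, the author columns become NULL. Walk through each book:
  - book 1 (The Blue Door): author_id=1 -> matches Scott
  - book 2 (The Last Train): author_id=1 -> matches Scott
  - book 3 (Paper Boats): author_id=4 -> matches Wilson
  - book 4 (Winter Gardens): author_id=1 -> matches Scott
  - book 5 (The Old House): author_id=4 -> matches Wilson
  - book 6 (Broken Clocks): author_id=NULL, no match -> kept with NULL
  - book 7 (The Iron Gate): author_id=3 -> matches Jones
  - book 8 (Stone Bridges): author_id=NULL, no match -> kept with NULL
  - book 9 (The Red Mountain): author_id=2 -> matches Wright
All 9 rows appear; 2 have NULL author.

SQL:
SELECT a.title, b.name AS author
FROM books a
LEFT JOIN authors b ON a.author_id = b.id

Result:
title            | author
-----------------+-------
The Blue Door    | Scott 
The Last Train   | Scott 
Paper Boats      | Wilson
Winter Gardens   | Scott 
The Old House    | Wilson
Broken Clocks    | NULL  
The Iron Gate    | Jones 
Stone Bridges    | NULL  
The Red Mountain | Wright


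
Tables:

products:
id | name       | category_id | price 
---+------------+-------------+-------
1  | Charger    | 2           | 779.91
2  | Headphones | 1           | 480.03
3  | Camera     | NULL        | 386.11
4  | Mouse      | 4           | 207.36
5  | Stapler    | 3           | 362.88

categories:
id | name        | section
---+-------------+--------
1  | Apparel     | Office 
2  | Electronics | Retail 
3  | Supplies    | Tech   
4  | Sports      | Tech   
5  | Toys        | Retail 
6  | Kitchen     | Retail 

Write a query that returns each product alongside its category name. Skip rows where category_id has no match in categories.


INNER JOIN keeps only products rows whose category_id matches an id in categories. Walk through each product:
  - product 1 (Charger): category_id=2 -> matches Electronics
  - product 2 (Headphones): category_id=1 -> matches Apparel
  - product 3 (Camera): category_id=NULL, no match -> dropped
  - product 4 (Mouse): category_id=4 -> matches Sports
  - product 5 (Stapler): category_id=3 -> matches Supplies
So 1 of 5 rows is dropped.

SQL:
SELECT a.name, b.name AS category
FROM products a
INNER JOIN categories b ON a.category_id = b.id

Result:
name       | category   
-----------+------------
Charger    | Electronics
Headphones | Apparel    
Mouse      | Sports     
Stapler    | Supplies   


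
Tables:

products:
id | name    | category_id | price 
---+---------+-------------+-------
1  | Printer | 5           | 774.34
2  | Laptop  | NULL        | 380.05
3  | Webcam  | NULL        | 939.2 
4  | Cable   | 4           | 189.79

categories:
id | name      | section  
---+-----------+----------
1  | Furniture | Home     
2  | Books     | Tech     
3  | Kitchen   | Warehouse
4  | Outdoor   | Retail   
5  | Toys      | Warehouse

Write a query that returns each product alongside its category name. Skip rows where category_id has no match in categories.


INNER JOIN keeps only products rows whose category_id matches an id in categories. Walk through each product:
  - product 1 (Printer): category_id=5 -> matches Toys
  - product 2 (Laptop): category_id=NULL, no match -> dropped
  - product 3 (Webcam): category_id=NULL, no match -> dropped
  - product 4 (Cable): category_id=4 -> matches Outdoor
So 2 of 4 rows are dropped.

SQL:
SELECT a.name, b.name AS category
FROM products a
INNER JOIN categories b ON a.category_id = b.id

Result:
name    | category
--------+---------
Printer | Toys    
Cable   | Outdoor 


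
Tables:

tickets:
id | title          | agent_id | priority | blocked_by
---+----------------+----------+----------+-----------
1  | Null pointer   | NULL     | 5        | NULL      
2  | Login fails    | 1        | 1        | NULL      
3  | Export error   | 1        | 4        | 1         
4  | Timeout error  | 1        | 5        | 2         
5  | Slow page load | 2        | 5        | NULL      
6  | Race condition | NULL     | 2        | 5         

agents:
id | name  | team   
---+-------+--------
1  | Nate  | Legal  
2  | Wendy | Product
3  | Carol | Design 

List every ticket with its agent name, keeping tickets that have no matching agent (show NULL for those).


LEFT JOIN keeps every row from tickets (the left table); where agent_id has no match in agents, the agent columns become NULL. Walk through each ticket:
  - ticket 1 (Null pointer): agent_id=NULL, no match -> kept with NULL
  - ticket 2 (Login fails): agent_id=1 -> matches Nate
  - ticket 3 (Export error): agent_id=1 -> matches Nate
  - ticket 4 (Timeout error): agent_id=1 -> matches Nate
  - ticket 5 (Slow page load): agent_id=2 -> matches Wendy
  - ticket 6 (Race condition): agent_id=NULL, no match -> kept with NULL
All 6 rows appear; 2 have NULL agent.

SQL:
SELECT a.title, b.name AS agent
FROM tickets a
LEFT JOIN agents b ON a.agent_id = b.id

Result:
title          | agent
---------------+------
Null pointer   | NULL 
Login fails    | Nate 
Export error   | Nate 
Timeout error  | Nate 
Slow page load | Wendy
Race condition | NULL 


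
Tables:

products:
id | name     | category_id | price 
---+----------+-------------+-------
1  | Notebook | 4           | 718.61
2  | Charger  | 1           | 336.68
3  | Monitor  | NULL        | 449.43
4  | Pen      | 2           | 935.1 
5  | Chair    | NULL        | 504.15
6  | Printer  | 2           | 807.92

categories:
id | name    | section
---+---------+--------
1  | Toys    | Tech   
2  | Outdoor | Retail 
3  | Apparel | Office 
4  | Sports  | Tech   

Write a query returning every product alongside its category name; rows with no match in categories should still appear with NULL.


LEFT JOIN keeps every row from products (the left table); where category_id has no match in categories, the category columns become NULL. Walk through each product:
  - product 1 (Notebook): category_id=4 -> matches Sports
  - product 2 (Charger): category_id=1 -> matches Toys
  - product 3 (Monitor): category_id=NULL, no match -> kept with NULL
  - product 4 (Pen): category_id=2 -> matches Outdoor
  - product 5 (Chair): category_id=NULL, no match -> kept with NULL
  - product 6 (Printer): category_id=2 -> matches Outdoor
All 6 rows appear; 2 have NULL category.

SQL:
SELECT a.name, b.name AS category
FROM products a
LEFT JOIN categories b ON a.category_id = b.id

Result:
name     | category
---------+---------
Notebook | Sports  
Charger  | Toys    
Monitor  | NULL    
Pen      | Outdoor 
Chair    | NULL    
Printer  | Outdoor 


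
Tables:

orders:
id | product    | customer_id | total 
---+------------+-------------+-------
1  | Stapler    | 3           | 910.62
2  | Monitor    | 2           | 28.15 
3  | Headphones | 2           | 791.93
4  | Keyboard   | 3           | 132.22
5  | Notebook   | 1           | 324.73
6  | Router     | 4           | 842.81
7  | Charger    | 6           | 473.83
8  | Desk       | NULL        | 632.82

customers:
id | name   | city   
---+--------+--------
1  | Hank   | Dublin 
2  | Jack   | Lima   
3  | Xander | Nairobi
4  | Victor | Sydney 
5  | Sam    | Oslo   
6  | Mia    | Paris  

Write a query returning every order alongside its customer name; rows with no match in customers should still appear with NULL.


LEFT JOIN keeps every row from orders (the left table); where customer_id has no match in customers, the customer columns become NULL. Walk through each order:
  - order 1 (Stapler): customer_id=3 -> matches Xander
  - order 2 (Monitor): customer_id=2 -> matches Jack
  - order 3 (Headphones): customer_id=2 -> matches Jack
  - order 4 (Keyboard): customer_id=3 -> matches Xander
  - order 5 (Notebook): customer_id=1 -> matches Hank
  - order 6 (Router): customer_id=4 -> matches Victor
  - order 7 (Charger): customer_id=6 -> matches Mia
  - order 8 (Desk): customer_id=NULL, no match -> kept with NULL
All 8 rows appear; 1 has NULL customer.

SQL:
SELECT a.product, b.name AS customer
FROM orders a
LEFT JOIN customers b ON a.customer_id = b.id

Result:
product    | customer
-----------+---------
Stapler    | Xander  
Monitor    | Jack    
Headphones | Jack    
Keyboard   | Xander  
Notebook   | Hank    
Router     | Victor  
Charger    | Mia     
Desk       | NULL    


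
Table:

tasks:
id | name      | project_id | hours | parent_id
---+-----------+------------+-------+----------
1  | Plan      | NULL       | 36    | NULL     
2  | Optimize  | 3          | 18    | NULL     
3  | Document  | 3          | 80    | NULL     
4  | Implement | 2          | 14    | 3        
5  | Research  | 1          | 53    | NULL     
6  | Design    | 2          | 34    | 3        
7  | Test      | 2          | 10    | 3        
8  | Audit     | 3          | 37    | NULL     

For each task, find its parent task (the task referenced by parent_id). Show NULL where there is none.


This is a self-join: tasks is joined to a second copy of itself, matching each row's parent_id to another row's id. Use LEFT JOIN so rows with parent_id=NULL are kept.
  - task 1 (Plan): parent_id=NULL -> NULL
  - task 2 (Optimize): parent_id=NULL -> NULL
  - task 3 (Document): parent_id=NULL -> NULL
  - task 4 (Implement): parent_id=3 -> Document
  - task 5 (Research): parent_id=NULL -> NULL
  - task 6 (Design): parent_id=3 -> Document
  - task 7 (Test): parent_id=3 -> Document
  - task 8 (Audit): parent_id=NULL -> NULL

SQL:
SELECT a.name AS item, b.name AS parent
FROM tasks a
LEFT JOIN tasks b ON a.parent_id = b.id

Result:
item      | parent  
----------+---------
Plan      | NULL    
Optimize  | NULL    
Document  | NULL    
Implement | Document
Research  | NULL    
Design    | Document
Test      | Document
Audit     | NULL    


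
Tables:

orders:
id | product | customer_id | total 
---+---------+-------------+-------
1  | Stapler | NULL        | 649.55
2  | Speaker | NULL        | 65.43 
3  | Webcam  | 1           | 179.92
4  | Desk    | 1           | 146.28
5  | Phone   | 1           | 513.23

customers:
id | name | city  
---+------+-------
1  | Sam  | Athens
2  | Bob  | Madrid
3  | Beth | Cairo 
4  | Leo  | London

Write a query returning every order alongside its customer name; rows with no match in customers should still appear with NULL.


LEFT JOIN keeps every row from orders (the left table); where customer_id has no match in customers, the customer columns become NULL. Walk through each order:
  - order 1 (Stapler): customer_id=NULL, no match -> kept with NULL
  - order 2 (Speaker): customer_id=NULL, no match -> kept with NULL
  - order 3 (Webcam): customer_id=1 -> matches Sam
  - order 4 (Desk): customer_id=1 -> matches Sam
  - order 5 (Phone): customer_id=1 -> matches Sam
All 5 rows appear; 2 have NULL customer.

SQL:
SELECT a.product, b.name AS customer
FROM orders a
LEFT JOIN customers b ON a.customer_id = b.id

Result:
product | customer
--------+---------
Stapler | NULL    
Speaker | NULL    
Webcam  | Sam     
Desk    | Sam     
Phone   | Sam     


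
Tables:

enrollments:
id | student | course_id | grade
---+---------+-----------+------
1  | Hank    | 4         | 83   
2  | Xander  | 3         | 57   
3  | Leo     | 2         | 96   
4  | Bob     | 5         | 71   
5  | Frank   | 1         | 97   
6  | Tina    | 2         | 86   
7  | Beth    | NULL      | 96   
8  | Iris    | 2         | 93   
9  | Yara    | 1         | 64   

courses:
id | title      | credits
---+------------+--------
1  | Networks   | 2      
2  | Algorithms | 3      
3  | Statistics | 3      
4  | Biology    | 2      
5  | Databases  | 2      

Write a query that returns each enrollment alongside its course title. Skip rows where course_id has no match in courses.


INNER JOIN keeps only enrollments rows whose course_id matches an id in courses. Walk through each enrollment:
  - enrollment 1 (Hank): course_id=4 -> matches Biology
  - enrollment 2 (Xander): course_id=3 -> matches Statistics
  - enrollment 3 (Leo): course_id=2 -> matches Algorithms
  - enrollment 4 (Bob): course_id=5 -> matches Databases
  - enrollment 5 (Frank): course_id=1 -> matches Networks
  - enrollment 6 (Tina): course_id=2 -> matches Algorithms
  - enrollment 7 (Beth): course_id=NULL, no match -> dropped
  - enrollment 8 (Iris): course_id=2 -> matches Algorithms
  - enrollment 9 (Yara): course_id=1 -> matches Networks
So 1 of 9 rows is dropped.

SQL:
SELECT a.student, b.title AS course
FROM enrollments a
INNER JOIN courses b ON a.course_id = b.id

Result:
student | course    
--------+-----------
Hank    | Biology   
Xander  | Statistics
Leo     | Algorithms
Bob     | Databases 
Frank   | Networks  
Tina    | Algorithms
Iris    | Algorithms
Yara    | Networks  


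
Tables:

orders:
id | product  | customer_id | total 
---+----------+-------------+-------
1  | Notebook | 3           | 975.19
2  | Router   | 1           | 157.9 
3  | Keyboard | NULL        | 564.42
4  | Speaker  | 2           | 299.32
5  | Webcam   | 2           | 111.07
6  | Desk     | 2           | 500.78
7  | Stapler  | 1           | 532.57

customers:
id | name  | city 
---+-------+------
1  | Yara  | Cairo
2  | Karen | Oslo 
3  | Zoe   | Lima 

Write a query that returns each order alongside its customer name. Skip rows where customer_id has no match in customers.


INNER JOIN keeps only orders rows whose customer_id matches an id in customers. Walk through each order:
  - order 1 (Notebook): customer_id=3 -> matches Zoe
  - order 2 (Router): customer_id=1 -> matches Yara
  - order 3 (Keyboard): customer_id=NULL, no match -> dropped
  - order 4 (Speaker): customer_id=2 -> matches Karen
  - order 5 (Webcam): customer_id=2 -> matches Karen
  - order 6 (Desk): customer_id=2 -> matches Karen
  - order 7 (Stapler): customer_id=1 -> matches Yara
So 1 of 7 rows is dropped.

SQL:
SELECT a.product, b.name AS customer
FROM orders a
INNER JOIN customers b ON a.customer_id = b.id

Result:
product  | customer
---------+---------
Notebook | Zoe     
Router   | Yara    
Speaker  | Karen   
Webcam   | Karen   
Desk     | Karen   
Stapler  | Yara    


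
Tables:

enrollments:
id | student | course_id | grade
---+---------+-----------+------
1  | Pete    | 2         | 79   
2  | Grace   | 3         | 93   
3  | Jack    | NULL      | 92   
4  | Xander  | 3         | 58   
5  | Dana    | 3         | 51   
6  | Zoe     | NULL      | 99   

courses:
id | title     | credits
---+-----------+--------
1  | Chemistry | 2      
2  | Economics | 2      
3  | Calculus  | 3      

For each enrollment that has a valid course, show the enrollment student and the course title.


INNER JOIN keeps only enrollments rows whose course_id matches an id in courses. Walk through each enrollment:
  - enrollment 1 (Pete): course_id=2 -> matches Economics
  - enrollment 2 (Grace): course_id=3 -> matches Calculus
  - enrollment 3 (Jack): course_id=NULL, no match -> dropped
  - enrollment 4 (Xander): course_id=3 -> matches Calculus
  - enrollment 5 (Dana): course_id=3 -> matches Calculus
  - enrollment 6 (Zoe): course_id=NULL, no match -> dropped
So 2 of 6 rows are dropped.

SQL:
SELECT a.student, b.title AS course
FROM enrollments a
INNER JOIN courses b ON a.course_id = b.id

Result:
student | course   
--------+----------
Pete    | Economics
Grace   | Calculus 
Xander  | Calculus 
Dana    | Calculus 


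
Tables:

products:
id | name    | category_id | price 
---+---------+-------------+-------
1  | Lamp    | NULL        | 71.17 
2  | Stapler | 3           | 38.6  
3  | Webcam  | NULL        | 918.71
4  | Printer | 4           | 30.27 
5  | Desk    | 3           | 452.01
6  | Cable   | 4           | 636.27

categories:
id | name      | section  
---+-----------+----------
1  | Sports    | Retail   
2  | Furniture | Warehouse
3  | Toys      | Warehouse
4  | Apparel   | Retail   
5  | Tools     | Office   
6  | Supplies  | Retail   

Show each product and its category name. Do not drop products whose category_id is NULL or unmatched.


LEFT JOIN keeps every row from products (the left table); where category_id has no match in categories, the category columns become NULL. Walk through each product:
  - product 1 (Lamp): category_id=NULL, no match -> kept with NULL
  - product 2 (Stapler): category_id=3 -> matches Toys
  - product 3 (Webcam): category_id=NULL, no match -> kept with NULL
  - product 4 (Printer): category_id=4 -> matches Apparel
  - product 5 (Desk): category_id=3 -> matches Toys
  - product 6 (Cable): category_id=4 -> matches Apparel
All 6 rows appear; 2 have NULL category.

SQL:
SELECT a.name, b.name AS category
FROM products a
LEFT JOIN categories b ON a.category_id = b.id

Result:
name    | category
--------+---------
Lamp    | NULL    
Stapler | Toys    
Webcam  | NULL    
Printer | Apparel 
Desk    | Toys    
Cable   | Apparel 


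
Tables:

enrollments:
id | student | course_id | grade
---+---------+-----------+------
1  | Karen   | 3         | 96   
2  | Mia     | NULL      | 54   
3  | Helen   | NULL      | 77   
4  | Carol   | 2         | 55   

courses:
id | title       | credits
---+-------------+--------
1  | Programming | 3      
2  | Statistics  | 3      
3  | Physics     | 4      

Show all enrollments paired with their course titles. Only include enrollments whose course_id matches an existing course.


INNER JOIN keeps only enrollments rows whose course_id matches an id in courses. Walk through each enrollment:
  - enrollment 1 (Karen): course_id=3 -> matches Physics
  - enrollment 2 (Mia): course_id=NULL, no match -> dropped
  - enrollment 3 (Helen): course_id=NULL, no match -> dropped
  - enrollment 4 (Carol): course_id=2 -> matches Statistics
So 2 of 4 rows are dropped.

SQL:
SELECT a.student, b.title AS course
FROM enrollments a
INNER JOIN courses b ON a.course_id = b.id

Result:
student | course    
--------+-----------
Karen   | Physics   
Carol   | Statistics


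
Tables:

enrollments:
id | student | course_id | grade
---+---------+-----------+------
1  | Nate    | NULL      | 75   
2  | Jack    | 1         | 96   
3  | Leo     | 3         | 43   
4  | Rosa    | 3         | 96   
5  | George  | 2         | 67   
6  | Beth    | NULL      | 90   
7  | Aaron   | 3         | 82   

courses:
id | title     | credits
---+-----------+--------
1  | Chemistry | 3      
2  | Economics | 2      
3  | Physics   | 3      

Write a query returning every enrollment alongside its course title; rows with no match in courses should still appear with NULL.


LEFT JOIN keeps every row from enrollments (the left table); where course_id has no match in courses, the course columns become NULL. Walk through each enrollment:
  - enrollment 1 (Nate): course_id=NULL, no match -> kept with NULL
  - enrollment 2 (Jack): course_id=1 -> matches Chemistry
  - enrollment 3 (Leo): course_id=3 -> matches Physics
  - enrollment 4 (Rosa): course_id=3 -> matches Physics
  - enrollment 5 (George): course_id=2 -> matches Economics
  - enrollment 6 (Beth): course_id=NULL, no match -> kept with NULL
  - enrollment 7 (Aaron): course_id=3 -> matches Physics
All 7 rows appear; 2 have NULL course.

SQL:
SELECT a.student, b.title AS course
FROM enrollments a
LEFT JOIN courses b ON a.course_id = b.id

Result:
student | course   
--------+----------
Nate    | NULL     
Jack    | Chemistry
Leo     | Physics  
Rosa    | Physics  
George  | Economics
Beth    | NULL     
Aaron   | Physics  


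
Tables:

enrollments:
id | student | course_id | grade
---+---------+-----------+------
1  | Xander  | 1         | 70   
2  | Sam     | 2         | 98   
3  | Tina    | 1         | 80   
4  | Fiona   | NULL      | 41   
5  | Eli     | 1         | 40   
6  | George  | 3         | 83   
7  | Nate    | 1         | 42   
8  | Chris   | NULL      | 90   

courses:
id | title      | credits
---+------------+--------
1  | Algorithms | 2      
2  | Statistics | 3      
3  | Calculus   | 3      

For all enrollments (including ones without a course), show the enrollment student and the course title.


LEFT JOIN keeps every row from enrollments (the left table); where course_id has no match in courses, the course columns become NULL. Walk through each enrollment:
  - enrollment 1 (Xander): course_id=1 -> matches Algorithms
  - enrollment 2 (Sam): course_id=2 -> matches Statistics
  - enrollment 3 (Tina): course_id=1 -> matches Algorithms
  - enrollment 4 (Fiona): course_id=NULL, no match -> kept with NULL
  - enrollment 5 (Eli): course_id=1 -> matches Algorithms
  - enrollment 6 (George): course_id=3 -> matches Calculus
  - enrollment 7 (Nate): course_id=1 -> matches Algorithms
  - enrollment 8 (Chris): course_id=NULL, no match -> kept with NULL
All 8 rows appear; 2 have NULL course.

SQL:
SELECT a.student, b.title AS course
FROM enrollments a
LEFT JOIN courses b ON a.course_id = b.id

Result:
student | course    
--------+-----------
Xander  | Algorithms
Sam     | Statistics
Tina    | Algorithms
Fiona   | NULL      
Eli     | Algorithms
George  | Calculus  
Nate    | Algorithms
Chris   | NULL      


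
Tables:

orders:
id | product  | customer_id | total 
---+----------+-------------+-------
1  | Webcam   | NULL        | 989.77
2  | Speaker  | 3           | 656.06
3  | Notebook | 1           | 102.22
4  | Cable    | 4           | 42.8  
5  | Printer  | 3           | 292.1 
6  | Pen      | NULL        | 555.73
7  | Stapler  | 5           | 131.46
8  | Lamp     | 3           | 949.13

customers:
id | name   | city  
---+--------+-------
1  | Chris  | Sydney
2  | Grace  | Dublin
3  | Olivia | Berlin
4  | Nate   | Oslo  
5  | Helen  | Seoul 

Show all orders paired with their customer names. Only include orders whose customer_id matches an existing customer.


INNER JOIN keeps only orders rows whose customer_id matches an id in customers. Walk through each order:
  - order 1 (Webcam): customer_id=NULL, no match -> dropped
  - order 2 (Speaker): customer_id=3 -> matches Olivia
  - order 3 (Notebook): customer_id=1 -> matches Chris
  - order 4 (Cable): customer_id=4 -> matches Nate
  - order 5 (Printer): customer_id=3 -> matches Olivia
  - order 6 (Pen): customer_id=NULL, no match -> dropped
  - order 7 (Stapler): customer_id=5 -> matches Helen
  - order 8 (Lamp): customer_id=3 -> matches Olivia
So 2 of 8 rows are dropped.

SQL:
SELECT a.product, b.name AS customer
FROM orders a
INNER JOIN customers b ON a.customer_id = b.id

Result:
product  | customer
---------+---------
Speaker  | Olivia  
Notebook | Chris   
Cable    | Nate    
Printer  | Olivia  
Stapler  | Helen   
Lamp     | Olivia  


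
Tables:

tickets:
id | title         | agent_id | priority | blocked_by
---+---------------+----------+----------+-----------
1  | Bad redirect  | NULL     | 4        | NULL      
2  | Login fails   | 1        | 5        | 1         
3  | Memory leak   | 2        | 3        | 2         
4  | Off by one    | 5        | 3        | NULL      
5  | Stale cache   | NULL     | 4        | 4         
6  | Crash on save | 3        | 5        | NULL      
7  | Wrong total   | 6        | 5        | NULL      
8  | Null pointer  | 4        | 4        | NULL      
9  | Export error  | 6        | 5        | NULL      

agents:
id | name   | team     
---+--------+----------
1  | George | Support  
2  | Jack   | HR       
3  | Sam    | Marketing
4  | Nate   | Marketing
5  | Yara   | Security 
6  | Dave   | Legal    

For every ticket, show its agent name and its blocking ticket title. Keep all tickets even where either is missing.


Two LEFT JOINs from the same base table tickets: one to agents via agent_id, one to tickets itself via blocked_by. Both are LEFT so every ticket is preserved.
Match against agents:
  - ticket 1 (Bad redirect): agent_id=NULL, no match -> kept with NULL
  - ticket 2 (Login fails): agent_id=1 -> matches George
  - ticket 3 (Memory leak): agent_id=2 -> matches Jack
  - ticket 4 (Off by one): agent_id=5 -> matches Yara
  - ticket 5 (Stale cache): agent_id=NULL, no match -> kept with NULL
  - ticket 6 (Crash on save): agent_id=3 -> matches Sam
  - ticket 7 (Wrong total): agent_id=6 -> matches Dave
  - ticket 8 (Null pointer): agent_id=4 -> matches Nate
  - ticket 9 (Export error): agent_id=6 -> matches Dave
Match against tickets (self):
  - ticket 1 (Bad redirect): blocked_by=NULL -> NULL
  - ticket 2 (Login fails): blocked_by=1 -> Bad redirect
  - ticket 3 (Memory leak): blocked_by=2 -> Login fails
  - ticket 4 (Off by one): blocked_by=NULL -> NULL
  - ticket 5 (Stale cache): blocked_by=4 -> Off by one
  - ticket 6 (Crash on save): blocked_by=NULL -> NULL
  - ticket 7 (Wrong total): blocked_by=NULL -> NULL
  - ticket 8 (Null pointer): blocked_by=NULL -> NULL
  - ticket 9 (Export error): blocked_by=NULL -> NULL

SQL:
SELECT a.title, b.name AS agent, c.title AS blocked_by
FROM tickets a
LEFT JOIN agents b ON a.agent_id = b.id
LEFT JOIN tickets c ON a.blocked_by = c.id

Result:
title         | agent  | blocked_by  
--------------+--------+-------------
Bad redirect  | NULL   | NULL        
Login fails   | George | Bad redirect
Memory leak   | Jack   | Login fails 
Off by one    | Yara   | NULL        
Stale cache   | NULL   | Off by one  
Crash on save | Sam    | NULL        
Wrong total   | Dave   | NULL        
Null pointer  | Nate   | NULL        
Export error  | Dave   | NULL        


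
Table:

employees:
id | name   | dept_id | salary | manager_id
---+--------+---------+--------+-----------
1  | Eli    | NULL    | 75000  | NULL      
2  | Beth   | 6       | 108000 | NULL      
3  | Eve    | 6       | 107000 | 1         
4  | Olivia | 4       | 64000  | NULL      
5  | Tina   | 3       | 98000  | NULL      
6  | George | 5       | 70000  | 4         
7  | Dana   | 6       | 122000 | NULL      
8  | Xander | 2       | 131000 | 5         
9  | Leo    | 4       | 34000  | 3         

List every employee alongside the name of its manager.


This is a self-join: employees is joined to a second copy of itself, matching each row's manager_id to another row's id. Use LEFT JOIN so rows with manager_id=NULL are kept.
  - employee 1 (Eli): manager_id=NULL -> NULL
  - employee 2 (Beth): manager_id=NULL -> NULL
  - employee 3 (Eve): manager_id=1 -> Eli
  - employee 4 (Olivia): manager_id=NULL -> NULL
  - employee 5 (Tina): manager_id=NULL -> NULL
  - employee 6 (George): manager_id=4 -> Olivia
  - employee 7 (Dana): manager_id=NULL -> NULL
  - employee 8 (Xander): manager_id=5 -> Tina
  - employee 9 (Leo): manager_id=3 -> Eve

SQL:
SELECT a.name AS item, b.name AS manager
FROM employees a
LEFT JOIN employees b ON a.manager_id = b.id

Result:
item   | manager
-------+--------
Eli    | NULL   
Beth   | NULL   
Eve    | Eli    
Olivia | NULL   
Tina   | NULL   
George | Olivia 
Dana   | NULL   
Xander | Tina   
Leo    | Eve    


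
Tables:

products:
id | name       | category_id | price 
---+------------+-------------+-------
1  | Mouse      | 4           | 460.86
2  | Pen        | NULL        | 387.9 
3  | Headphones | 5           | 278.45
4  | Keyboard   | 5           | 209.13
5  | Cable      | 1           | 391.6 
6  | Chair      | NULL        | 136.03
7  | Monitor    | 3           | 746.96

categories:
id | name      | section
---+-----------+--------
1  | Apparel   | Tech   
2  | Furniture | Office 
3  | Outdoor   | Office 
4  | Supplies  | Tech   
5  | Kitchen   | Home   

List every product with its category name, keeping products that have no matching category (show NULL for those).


LEFT JOIN keeps every row from products (the left table); where category_id has no match in categories, the category columns become NULL. Walk through each product:
  - product 1 (Mouse): category_id=4 -> matches Supplies
  - product 2 (Pen): category_id=NULL, no match -> kept with NULL
  - product 3 (Headphones): category_id=5 -> matches Kitchen
  - product 4 (Keyboard): category_id=5 -> matches Kitchen
  - product 5 (Cable): category_id=1 -> matches Apparel
  - product 6 (Chair): category_id=NULL, no match -> kept with NULL
  - product 7 (Monitor): category_id=3 -> matches Outdoor
All 7 rows appear; 2 have NULL category.

SQL:
SELECT a.name, b.name AS category
FROM products a
LEFT JOIN categories b ON a.category_id = b.id

Result:
name       | category
-----------+---------
Mouse      | Supplies
Pen        | NULL    
Headphones | Kitchen 
Keyboard   | Kitchen 
Cable      | Apparel 
Chair      | NULL    
Monitor    | Outdoor 
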